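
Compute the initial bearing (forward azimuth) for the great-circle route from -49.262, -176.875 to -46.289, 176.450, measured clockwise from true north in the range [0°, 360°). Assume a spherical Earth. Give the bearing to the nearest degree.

301°

Δλ = 176.450 − -176.875 = 353.325°; wrapped into (−180°, 180°]: -6.675°.
θ = atan2( sin Δλ · cos φ₂ , cos φ₁ · sin φ₂ − sin φ₁ · cos φ₂ · cos Δλ )
  = atan2(-0.08032, 0.04832) = -58.972° → normalised to [0°, 360°): 301.028°.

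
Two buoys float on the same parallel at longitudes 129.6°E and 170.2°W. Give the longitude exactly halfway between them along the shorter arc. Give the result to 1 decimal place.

159.7°E

Signed shortest Δλ from +129.6° to -170.2° is +60.2°.
Midpoint longitude = +129.6° + (+60.2°)/2 = +129.6° + 30.1° = +159.7°.
(The naïve average (+129.6 + -170.2)/2 = -20.3° is on the wrong side of the globe.)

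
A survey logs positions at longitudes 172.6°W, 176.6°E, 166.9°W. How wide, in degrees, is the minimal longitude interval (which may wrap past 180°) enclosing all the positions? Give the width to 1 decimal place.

Sort the longitudes: -172.6°, -166.9°, +176.6°.
Eastward gaps between consecutive values (wrapping around): 5.7°, 343.5°, 10.8°.
Largest gap = 343.5° ⇒ minimal covering band is its complement: 360° − 343.5° = 16.5°.
Band runs from +176.6° eastward to -166.9°, crossing the antimeridian.

16.5°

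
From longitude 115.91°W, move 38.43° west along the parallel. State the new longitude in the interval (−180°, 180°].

Start at -115.91°; shift −38.43° → -154.34°.
-154.34° already lies in (−180°, 180°].

154.34°W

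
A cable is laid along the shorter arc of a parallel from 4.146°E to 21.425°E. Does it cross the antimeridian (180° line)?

Signed shortest Δλ = ((21.425 − 4.146 + 180) mod 360) − 180 = 17.279°.
Going east by 17.279° from +4.146° reaches +21.425° without touching 180°.

No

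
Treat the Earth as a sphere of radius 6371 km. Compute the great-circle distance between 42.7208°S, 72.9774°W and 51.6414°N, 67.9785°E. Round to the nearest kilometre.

16944 km

Δλ = 67.9785 − -72.9774 = 140.9559°.
Δφ = 51.6414 − -42.7208 = 94.3622°.
a = sin²(Δφ/2) + cos φ₁ · cos φ₂ · sin²(Δλ/2) = 0.943040.
c = 2·atan2(√a, √(1−a)) = 2.65961 rad → d = 6371·c ≈ 16944.40 km.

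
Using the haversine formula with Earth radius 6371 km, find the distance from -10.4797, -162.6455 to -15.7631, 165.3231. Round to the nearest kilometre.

3514 km

Δλ = 165.3231 − -162.6455 = 327.9686°; wrapped into (−180°, 180°]: -32.0314°.
Δφ = -15.7631 − -10.4797 = -5.2834°.
a = sin²(Δφ/2) + cos φ₁ · cos φ₂ · sin²(Δλ/2) = 0.074161.
c = 2·atan2(√a, √(1−a)) = 0.55162 rad → d = 6371·c ≈ 3514.35 km.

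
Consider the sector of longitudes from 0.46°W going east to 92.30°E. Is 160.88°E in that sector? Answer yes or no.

Band width going east from -0.46° to +92.30°: ((92.30 − -0.46) mod 360) = 92.76°.
Offset of +160.88° east of the west edge: ((160.88 − -0.46) mod 360) = 161.34°.
161.34° > 92.76° ⇒ outside.

No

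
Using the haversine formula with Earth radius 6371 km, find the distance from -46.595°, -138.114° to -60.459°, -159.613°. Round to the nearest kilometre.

2078 km

Δλ = -159.613 − -138.114 = -21.499°.
Δφ = -60.459 − -46.595 = -13.864°.
a = sin²(Δφ/2) + cos φ₁ · cos φ₂ · sin²(Δλ/2) = 0.026352.
c = 2·atan2(√a, √(1−a)) = 0.32611 rad → d = 6371·c ≈ 2077.66 km.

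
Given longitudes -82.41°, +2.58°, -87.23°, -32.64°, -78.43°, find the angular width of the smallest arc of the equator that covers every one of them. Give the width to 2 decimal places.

Sort the longitudes: -87.23°, -82.41°, -78.43°, -32.64°, +2.58°.
Eastward gaps between consecutive values (wrapping around): 4.82°, 3.98°, 45.79°, 35.22°, 270.19°.
Largest gap = 270.19° ⇒ minimal covering band is its complement: 360° − 270.19° = 89.81°.
Band runs from -87.23° eastward to +2.58°.

89.81°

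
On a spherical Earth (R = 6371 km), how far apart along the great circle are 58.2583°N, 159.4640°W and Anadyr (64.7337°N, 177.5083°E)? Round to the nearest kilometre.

1407 km

Δλ = 177.5083 − -159.4640 = 336.9723°; wrapped into (−180°, 180°]: -23.0277°.
Δφ = 64.7337 − 58.2583 = 6.4754°.
a = sin²(Δφ/2) + cos φ₁ · cos φ₂ · sin²(Δλ/2) = 0.012136.
c = 2·atan2(√a, √(1−a)) = 0.22078 rad → d = 6371·c ≈ 1406.58 km.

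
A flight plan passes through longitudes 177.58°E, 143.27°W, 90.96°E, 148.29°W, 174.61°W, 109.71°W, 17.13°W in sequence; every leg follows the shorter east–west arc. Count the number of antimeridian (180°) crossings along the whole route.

3

Leg 1: +177.58° → -143.27°, shortest Δλ = 39.15° (east) — crosses 180°.
Leg 2: -143.27° → +90.96°, shortest Δλ = -125.77° (west) — crosses 180°.
Leg 3: +90.96° → -148.29°, shortest Δλ = 120.75° (east) — crosses 180°.
Leg 4: -148.29° → -174.61°, shortest Δλ = -26.32° (west) — does not cross 180°.
Leg 5: -174.61° → -109.71°, shortest Δλ = 64.9° (east) — does not cross 180°.
Leg 6: -109.71° → -17.13°, shortest Δλ = 92.58° (east) — does not cross 180°.
Total crossings: 3.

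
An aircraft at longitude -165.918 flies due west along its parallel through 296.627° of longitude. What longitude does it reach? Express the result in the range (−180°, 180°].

Start at -165.918°; shift −296.627° → -462.545°.
-462.545° lies outside (−180°, 180°]; add 360° → -102.545°.

-102.545°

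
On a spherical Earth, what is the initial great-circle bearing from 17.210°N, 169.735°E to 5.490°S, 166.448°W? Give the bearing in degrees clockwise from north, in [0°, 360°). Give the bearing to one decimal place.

Δλ = -166.448 − 169.735 = -336.183°; wrapped into (−180°, 180°]: 23.817°.
θ = atan2( sin Δλ · cos φ₂ , cos φ₁ · sin φ₂ − sin φ₁ · cos φ₂ · cos Δλ )
  = atan2(0.40196, -0.36082) = 131.913° → normalised to [0°, 360°): 131.913°.

131.9°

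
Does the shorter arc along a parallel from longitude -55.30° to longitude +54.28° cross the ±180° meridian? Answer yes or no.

No

Signed shortest Δλ = ((54.28 − -55.30 + 180) mod 360) − 180 = 109.58°.
Going east by 109.58° from -55.30° reaches +54.28° without touching 180°.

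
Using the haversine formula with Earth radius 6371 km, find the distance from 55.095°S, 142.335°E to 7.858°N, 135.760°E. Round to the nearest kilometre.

7027 km

Δλ = 135.760 − 142.335 = -6.575°.
Δφ = 7.858 − -55.095 = 62.953°.
a = sin²(Δφ/2) + cos φ₁ · cos φ₂ · sin²(Δλ/2) = 0.274503.
c = 2·atan2(√a, √(1−a)) = 1.10292 rad → d = 6371·c ≈ 7026.70 km.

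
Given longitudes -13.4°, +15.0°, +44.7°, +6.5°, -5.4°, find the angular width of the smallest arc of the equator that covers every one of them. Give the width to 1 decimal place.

58.1°

Sort the longitudes: -13.4°, -5.4°, +6.5°, +15.0°, +44.7°.
Eastward gaps between consecutive values (wrapping around): 8.0°, 11.9°, 8.5°, 29.7°, 301.9°.
Largest gap = 301.9° ⇒ minimal covering band is its complement: 360° − 301.9° = 58.1°.
Band runs from -13.4° eastward to +44.7°.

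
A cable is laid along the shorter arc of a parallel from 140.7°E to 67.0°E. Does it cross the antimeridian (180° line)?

No

Signed shortest Δλ = ((67.0 − 140.7 + 180) mod 360) − 180 = -73.7°.
Going west by 73.7° from +140.7° reaches +67.0° without touching 180°.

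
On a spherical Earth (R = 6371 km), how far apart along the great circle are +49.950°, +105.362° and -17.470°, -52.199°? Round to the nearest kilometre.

15885 km

Δλ = -52.199 − 105.362 = -157.561°.
Δφ = -17.470 − 49.950 = -67.420°.
a = sin²(Δφ/2) + cos φ₁ · cos φ₂ · sin²(Δλ/2) = 0.898554.
c = 2·atan2(√a, √(1−a)) = 2.49329 rad → d = 6371·c ≈ 15884.73 km.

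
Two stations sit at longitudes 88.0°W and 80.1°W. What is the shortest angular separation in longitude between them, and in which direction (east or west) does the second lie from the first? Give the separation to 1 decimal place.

7.9° east

Raw difference: -80.1 − -88.0 = 7.9°.
Normalise into (−180°, 180°]: 7.9° stays 7.9°.
Positive ⇒ the second point lies to the east; separation 7.9°.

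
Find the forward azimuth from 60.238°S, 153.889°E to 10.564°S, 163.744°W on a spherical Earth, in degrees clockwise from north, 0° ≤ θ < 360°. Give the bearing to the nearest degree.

Δλ = -163.744 − 153.889 = -317.633°; wrapped into (−180°, 180°]: 42.367°.
θ = atan2( sin Δλ · cos φ₂ , cos φ₁ · sin φ₂ − sin φ₁ · cos φ₂ · cos Δλ )
  = atan2(0.66246, 0.53951) = 50.840° → normalised to [0°, 360°): 50.840°.

51°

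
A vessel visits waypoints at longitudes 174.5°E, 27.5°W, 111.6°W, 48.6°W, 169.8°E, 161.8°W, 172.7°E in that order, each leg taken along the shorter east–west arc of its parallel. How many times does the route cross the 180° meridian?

4

Leg 1: +174.5° → -27.5°, shortest Δλ = 158.0° (east) — crosses 180°.
Leg 2: -27.5° → -111.6°, shortest Δλ = -84.1° (west) — does not cross 180°.
Leg 3: -111.6° → -48.6°, shortest Δλ = 63.0° (east) — does not cross 180°.
Leg 4: -48.6° → +169.8°, shortest Δλ = -141.6° (west) — crosses 180°.
Leg 5: +169.8° → -161.8°, shortest Δλ = 28.4° (east) — crosses 180°.
Leg 6: -161.8° → +172.7°, shortest Δλ = -25.5° (west) — crosses 180°.
Total crossings: 4.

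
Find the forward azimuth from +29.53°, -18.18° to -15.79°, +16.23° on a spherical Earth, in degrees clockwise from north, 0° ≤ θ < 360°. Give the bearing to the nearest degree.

Δλ = 16.23 − -18.18 = 34.41°.
θ = atan2( sin Δλ · cos φ₂ , cos φ₁ · sin φ₂ − sin φ₁ · cos φ₂ · cos Δλ )
  = atan2(0.54379, -0.62805) = 139.113° → normalised to [0°, 360°): 139.113°.

139°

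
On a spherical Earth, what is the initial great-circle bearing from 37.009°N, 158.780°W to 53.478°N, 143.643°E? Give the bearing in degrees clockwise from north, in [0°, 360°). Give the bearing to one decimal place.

Δλ = 143.643 − -158.780 = 302.423°; wrapped into (−180°, 180°]: -57.577°.
θ = atan2( sin Δλ · cos φ₂ , cos φ₁ · sin φ₂ − sin φ₁ · cos φ₂ · cos Δλ )
  = atan2(-0.50236, 0.44966) = -48.168° → normalised to [0°, 360°): 311.832°.

311.8°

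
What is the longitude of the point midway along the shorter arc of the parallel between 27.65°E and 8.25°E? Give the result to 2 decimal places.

Signed shortest Δλ from +27.65° to +8.25° is -19.40°.
Midpoint longitude = +27.65° + (-19.40°)/2 = +27.65° − 9.70° = +17.95°.

17.95°E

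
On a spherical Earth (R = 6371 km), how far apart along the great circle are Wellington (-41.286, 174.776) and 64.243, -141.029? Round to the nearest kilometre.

Δλ = -141.029 − 174.776 = -315.805°; wrapped into (−180°, 180°]: 44.195°.
Δφ = 64.243 − -41.286 = 105.529°.
a = sin²(Δφ/2) + cos φ₁ · cos φ₂ · sin²(Δλ/2) = 0.680073.
c = 2·atan2(√a, √(1−a)) = 1.93922 rad → d = 6371·c ≈ 12354.77 km.

12355 km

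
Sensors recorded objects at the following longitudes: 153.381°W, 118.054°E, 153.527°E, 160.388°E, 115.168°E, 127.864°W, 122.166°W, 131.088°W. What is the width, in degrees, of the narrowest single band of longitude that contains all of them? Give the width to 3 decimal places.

122.666°

Sort the longitudes: -153.381°, -131.088°, -127.864°, -122.166°, +115.168°, +118.054°, +153.527°, +160.388°.
Eastward gaps between consecutive values (wrapping around): 22.293°, 3.224°, 5.698°, 237.334°, 2.886°, 35.473°, 6.861°, 46.231°.
Largest gap = 237.334° ⇒ minimal covering band is its complement: 360° − 237.334° = 122.666°.
Band runs from +115.168° eastward to -122.166°, crossing the antimeridian.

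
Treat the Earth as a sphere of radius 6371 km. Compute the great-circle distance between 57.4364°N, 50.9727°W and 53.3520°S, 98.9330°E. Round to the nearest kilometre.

Δλ = 98.9330 − -50.9727 = 149.9057°.
Δφ = -53.3520 − 57.4364 = -110.7884°.
a = sin²(Δφ/2) + cos φ₁ · cos φ₂ · sin²(Δλ/2) = 0.977077.
c = 2·atan2(√a, √(1−a)) = 2.83761 rad → d = 6371·c ≈ 18078.44 km.

18078 km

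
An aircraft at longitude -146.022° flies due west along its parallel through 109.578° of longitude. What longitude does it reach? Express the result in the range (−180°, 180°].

Start at -146.022°; shift −109.578° → -255.600°.
-255.600° lies outside (−180°, 180°]; add 360° → +104.400°.

+104.400°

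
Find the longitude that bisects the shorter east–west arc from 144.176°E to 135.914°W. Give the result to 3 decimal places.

175.869°W

Signed shortest Δλ from +144.176° to -135.914° is +79.910°.
Midpoint longitude = +144.176° + (+79.910°)/2 = +144.176° + 39.955° = +184.131°.
Normalise into (−180°, 180°]: -175.869°.
(The naïve average (+144.176 + -135.914)/2 = 4.131° is on the wrong side of the globe.)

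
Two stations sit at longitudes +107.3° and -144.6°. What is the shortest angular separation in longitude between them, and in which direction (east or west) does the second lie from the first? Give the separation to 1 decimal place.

108.1° east

Raw difference: -144.6 − 107.3 = -251.9°.
Normalise into (−180°, 180°]: -251.9° + 360° = 108.1°.
Positive ⇒ the second point lies to the east; separation 108.1°.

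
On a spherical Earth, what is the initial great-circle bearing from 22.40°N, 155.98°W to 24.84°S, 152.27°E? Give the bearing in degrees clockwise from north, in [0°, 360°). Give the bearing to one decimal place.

229.8°

Δλ = 152.27 − -155.98 = 308.25°; wrapped into (−180°, 180°]: -51.75°.
θ = atan2( sin Δλ · cos φ₂ , cos φ₁ · sin φ₂ − sin φ₁ · cos φ₂ · cos Δλ )
  = atan2(-0.71266, -0.60248) = -130.211° → normalised to [0°, 360°): 229.789°.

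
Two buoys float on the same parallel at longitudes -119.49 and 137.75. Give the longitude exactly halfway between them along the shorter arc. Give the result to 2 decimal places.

-170.87°

Signed shortest Δλ from -119.49° to +137.75° is -102.76°.
Midpoint longitude = -119.49° + (-102.76°)/2 = -119.49° − 51.38° = -170.87°.
(The naïve average (-119.49 + +137.75)/2 = 9.13° is on the wrong side of the globe.)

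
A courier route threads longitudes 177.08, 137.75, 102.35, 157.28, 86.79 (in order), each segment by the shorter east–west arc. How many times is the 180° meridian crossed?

Leg 1: +177.08° → +137.75°, shortest Δλ = -39.33° (west) — does not cross 180°.
Leg 2: +137.75° → +102.35°, shortest Δλ = -35.4° (west) — does not cross 180°.
Leg 3: +102.35° → +157.28°, shortest Δλ = 54.93° (east) — does not cross 180°.
Leg 4: +157.28° → +86.79°, shortest Δλ = -70.49° (west) — does not cross 180°.
Total crossings: 0.

0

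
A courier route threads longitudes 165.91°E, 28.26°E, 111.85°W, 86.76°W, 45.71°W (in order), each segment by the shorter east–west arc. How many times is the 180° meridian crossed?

Leg 1: +165.91° → +28.26°, shortest Δλ = -137.65° (west) — does not cross 180°.
Leg 2: +28.26° → -111.85°, shortest Δλ = -140.11° (west) — does not cross 180°.
Leg 3: -111.85° → -86.76°, shortest Δλ = 25.09° (east) — does not cross 180°.
Leg 4: -86.76° → -45.71°, shortest Δλ = 41.05° (east) — does not cross 180°.
Total crossings: 0.

0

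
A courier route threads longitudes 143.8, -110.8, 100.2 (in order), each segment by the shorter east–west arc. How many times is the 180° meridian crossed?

2

Leg 1: +143.8° → -110.8°, shortest Δλ = 105.4° (east) — crosses 180°.
Leg 2: -110.8° → +100.2°, shortest Δλ = -149.0° (west) — crosses 180°.
Total crossings: 2.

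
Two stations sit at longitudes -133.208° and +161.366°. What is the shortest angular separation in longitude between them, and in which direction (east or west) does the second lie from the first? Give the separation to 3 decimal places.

Raw difference: 161.366 − -133.208 = 294.574°.
Normalise into (−180°, 180°]: 294.574° − 360° = -65.426°.
Negative ⇒ the second point lies to the west; separation 65.426°.

65.426° west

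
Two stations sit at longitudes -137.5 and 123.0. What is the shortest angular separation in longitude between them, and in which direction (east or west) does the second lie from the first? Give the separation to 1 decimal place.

99.5° west

Raw difference: 123.0 − -137.5 = 260.5°.
Normalise into (−180°, 180°]: 260.5° − 360° = -99.5°.
Negative ⇒ the second point lies to the west; separation 99.5°.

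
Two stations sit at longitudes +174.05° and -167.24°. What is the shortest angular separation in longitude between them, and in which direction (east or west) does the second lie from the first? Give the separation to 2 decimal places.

Raw difference: -167.24 − 174.05 = -341.29°.
Normalise into (−180°, 180°]: -341.29° + 360° = 18.71°.
Positive ⇒ the second point lies to the east; separation 18.71°.

18.71° east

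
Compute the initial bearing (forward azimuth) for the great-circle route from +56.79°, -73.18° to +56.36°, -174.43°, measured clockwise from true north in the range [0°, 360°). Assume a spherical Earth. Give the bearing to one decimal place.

315.2°

Δλ = -174.43 − -73.18 = -101.25°.
θ = atan2( sin Δλ · cos φ₂ , cos φ₁ · sin φ₂ − sin φ₁ · cos φ₂ · cos Δλ )
  = atan2(-0.54333, 0.54641) = -44.838° → normalised to [0°, 360°): 315.162°.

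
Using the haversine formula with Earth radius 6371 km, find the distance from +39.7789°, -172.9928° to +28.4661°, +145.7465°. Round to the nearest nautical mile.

Δλ = 145.7465 − -172.9928 = 318.7393°; wrapped into (−180°, 180°]: -41.2607°.
Δφ = 28.4661 − 39.7789 = -11.3128°.
a = sin²(Δφ/2) + cos φ₁ · cos φ₂ · sin²(Δλ/2) = 0.093585.
c = 2·atan2(√a, √(1−a)) = 0.62180 rad → d = 6371·c ≈ 3961.51 km ≈ 2139.04 nmi.

2139 nmi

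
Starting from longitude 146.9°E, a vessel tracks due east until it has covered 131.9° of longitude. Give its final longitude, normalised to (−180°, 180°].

81.2°W

Start at +146.9°; shift +131.9° → +278.8°.
+278.8° lies outside (−180°, 180°]; subtract 360° → -81.2°.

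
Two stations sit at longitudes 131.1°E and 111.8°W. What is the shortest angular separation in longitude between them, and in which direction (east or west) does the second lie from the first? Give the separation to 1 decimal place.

Raw difference: -111.8 − 131.1 = -242.9°.
Normalise into (−180°, 180°]: -242.9° + 360° = 117.1°.
Positive ⇒ the second point lies to the east; separation 117.1°.

117.1° east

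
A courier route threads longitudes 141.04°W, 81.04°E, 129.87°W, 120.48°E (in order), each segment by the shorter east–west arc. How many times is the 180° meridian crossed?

Leg 1: -141.04° → +81.04°, shortest Δλ = -137.92° (west) — crosses 180°.
Leg 2: +81.04° → -129.87°, shortest Δλ = 149.09° (east) — crosses 180°.
Leg 3: -129.87° → +120.48°, shortest Δλ = -109.65° (west) — crosses 180°.
Total crossings: 3.

3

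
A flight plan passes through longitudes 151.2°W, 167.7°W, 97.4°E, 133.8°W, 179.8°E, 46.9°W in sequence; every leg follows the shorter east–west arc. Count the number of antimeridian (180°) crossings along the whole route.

4

Leg 1: -151.2° → -167.7°, shortest Δλ = -16.5° (west) — does not cross 180°.
Leg 2: -167.7° → +97.4°, shortest Δλ = -94.9° (west) — crosses 180°.
Leg 3: +97.4° → -133.8°, shortest Δλ = 128.8° (east) — crosses 180°.
Leg 4: -133.8° → +179.8°, shortest Δλ = -46.4° (west) — crosses 180°.
Leg 5: +179.8° → -46.9°, shortest Δλ = 133.3° (east) — crosses 180°.
Total crossings: 4.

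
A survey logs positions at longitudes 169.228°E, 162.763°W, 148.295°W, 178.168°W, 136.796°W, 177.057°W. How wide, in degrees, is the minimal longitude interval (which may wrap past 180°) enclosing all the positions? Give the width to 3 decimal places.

53.976°

Sort the longitudes: -178.168°, -177.057°, -162.763°, -148.295°, -136.796°, +169.228°.
Eastward gaps between consecutive values (wrapping around): 1.111°, 14.294°, 14.468°, 11.499°, 306.024°, 12.604°.
Largest gap = 306.024° ⇒ minimal covering band is its complement: 360° − 306.024° = 53.976°.
Band runs from +169.228° eastward to -136.796°, crossing the antimeridian.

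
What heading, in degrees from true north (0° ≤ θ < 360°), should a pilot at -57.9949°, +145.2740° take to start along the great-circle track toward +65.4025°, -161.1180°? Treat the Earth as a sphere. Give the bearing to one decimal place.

25.9°

Δλ = -161.1180 − 145.2740 = -306.3920°; wrapped into (−180°, 180°]: 53.6080°.
θ = atan2( sin Δλ · cos φ₂ , cos φ₁ · sin φ₂ − sin φ₁ · cos φ₂ · cos Δλ )
  = atan2(0.33506, 0.69132) = 25.858° → normalised to [0°, 360°): 25.858°.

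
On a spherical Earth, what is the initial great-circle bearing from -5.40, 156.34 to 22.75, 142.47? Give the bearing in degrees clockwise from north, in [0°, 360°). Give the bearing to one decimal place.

Δλ = 142.47 − 156.34 = -13.87°.
θ = atan2( sin Δλ · cos φ₂ , cos φ₁ · sin φ₂ − sin φ₁ · cos φ₂ · cos Δλ )
  = atan2(-0.22107, 0.46925) = -25.226° → normalised to [0°, 360°): 334.774°.

334.8°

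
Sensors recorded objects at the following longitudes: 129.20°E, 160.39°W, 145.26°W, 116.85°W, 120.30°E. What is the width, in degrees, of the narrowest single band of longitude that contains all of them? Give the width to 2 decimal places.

122.85°

Sort the longitudes: -160.39°, -145.26°, -116.85°, +120.30°, +129.20°.
Eastward gaps between consecutive values (wrapping around): 15.13°, 28.41°, 237.15°, 8.90°, 70.41°.
Largest gap = 237.15° ⇒ minimal covering band is its complement: 360° − 237.15° = 122.85°.
Band runs from +120.30° eastward to -116.85°, crossing the antimeridian.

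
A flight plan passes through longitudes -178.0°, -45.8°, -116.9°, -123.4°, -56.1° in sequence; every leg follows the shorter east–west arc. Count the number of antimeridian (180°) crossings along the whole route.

0

Leg 1: -178.0° → -45.8°, shortest Δλ = 132.2° (east) — does not cross 180°.
Leg 2: -45.8° → -116.9°, shortest Δλ = -71.1° (west) — does not cross 180°.
Leg 3: -116.9° → -123.4°, shortest Δλ = -6.5° (west) — does not cross 180°.
Leg 4: -123.4° → -56.1°, shortest Δλ = 67.3° (east) — does not cross 180°.
Total crossings: 0.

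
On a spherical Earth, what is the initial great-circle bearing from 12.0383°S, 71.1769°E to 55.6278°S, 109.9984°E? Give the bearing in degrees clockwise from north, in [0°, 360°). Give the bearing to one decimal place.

153.7°

Δλ = 109.9984 − 71.1769 = 38.8215°.
θ = atan2( sin Δλ · cos φ₂ , cos φ₁ · sin φ₂ − sin φ₁ · cos φ₂ · cos Δλ )
  = atan2(0.35392, -0.71550) = 153.680° → normalised to [0°, 360°): 153.680°.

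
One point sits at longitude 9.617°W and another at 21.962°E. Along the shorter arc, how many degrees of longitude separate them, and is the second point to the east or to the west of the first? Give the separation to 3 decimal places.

31.579° east

Raw difference: 21.962 − -9.617 = 31.579°.
Normalise into (−180°, 180°]: 31.579° stays 31.579°.
Positive ⇒ the second point lies to the east; separation 31.579°.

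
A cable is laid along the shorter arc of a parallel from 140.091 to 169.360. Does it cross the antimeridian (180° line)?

No

Signed shortest Δλ = ((169.360 − 140.091 + 180) mod 360) − 180 = 29.269°.
Going east by 29.269° from +140.091° reaches +169.360° without touching 180°.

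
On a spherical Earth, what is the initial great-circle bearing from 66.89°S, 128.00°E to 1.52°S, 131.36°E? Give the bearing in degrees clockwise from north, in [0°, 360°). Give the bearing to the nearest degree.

4°

Δλ = 131.36 − 128.00 = 3.36°.
θ = atan2( sin Δλ · cos φ₂ , cos φ₁ · sin φ₂ − sin φ₁ · cos φ₂ · cos Δλ )
  = atan2(0.05859, 0.90744) = 3.694° → normalised to [0°, 360°): 3.694°.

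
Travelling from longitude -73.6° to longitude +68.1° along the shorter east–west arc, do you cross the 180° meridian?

No

Signed shortest Δλ = ((68.1 − -73.6 + 180) mod 360) − 180 = 141.7°.
Going east by 141.7° from -73.6° reaches +68.1° without touching 180°.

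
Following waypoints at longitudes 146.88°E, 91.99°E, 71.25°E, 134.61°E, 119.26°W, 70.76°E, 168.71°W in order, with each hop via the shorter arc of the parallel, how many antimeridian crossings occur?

Leg 1: +146.88° → +91.99°, shortest Δλ = -54.89° (west) — does not cross 180°.
Leg 2: +91.99° → +71.25°, shortest Δλ = -20.74° (west) — does not cross 180°.
Leg 3: +71.25° → +134.61°, shortest Δλ = 63.36° (east) — does not cross 180°.
Leg 4: +134.61° → -119.26°, shortest Δλ = 106.13° (east) — crosses 180°.
Leg 5: -119.26° → +70.76°, shortest Δλ = -169.98° (west) — crosses 180°.
Leg 6: +70.76° → -168.71°, shortest Δλ = 120.53° (east) — crosses 180°.
Total crossings: 3.

3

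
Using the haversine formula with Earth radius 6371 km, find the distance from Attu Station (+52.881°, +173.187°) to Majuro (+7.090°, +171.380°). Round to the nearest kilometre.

5094 km

Δλ = 171.380 − 173.187 = -1.807°.
Δφ = 7.090 − 52.881 = -45.791°.
a = sin²(Δφ/2) + cos φ₁ · cos φ₂ · sin²(Δλ/2) = 0.151510.
c = 2·atan2(√a, √(1−a)) = 0.79962 rad → d = 6371·c ≈ 5094.37 km.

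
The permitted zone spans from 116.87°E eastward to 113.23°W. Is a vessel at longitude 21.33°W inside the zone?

No

Band width going east from +116.87° to -113.23°: ((-113.23 − 116.87) mod 360) = 129.90°.
Offset of -21.33° east of the west edge: ((-21.33 − 116.87) mod 360) = 221.80°.
221.80° > 129.90° ⇒ outside.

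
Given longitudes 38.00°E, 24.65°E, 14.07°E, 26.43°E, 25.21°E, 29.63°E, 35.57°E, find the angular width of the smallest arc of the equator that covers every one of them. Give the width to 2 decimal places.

23.93°

Sort the longitudes: +14.07°, +24.65°, +25.21°, +26.43°, +29.63°, +35.57°, +38.00°.
Eastward gaps between consecutive values (wrapping around): 10.58°, 0.56°, 1.22°, 3.20°, 5.94°, 2.43°, 336.07°.
Largest gap = 336.07° ⇒ minimal covering band is its complement: 360° − 336.07° = 23.93°.
Band runs from +14.07° eastward to +38.00°.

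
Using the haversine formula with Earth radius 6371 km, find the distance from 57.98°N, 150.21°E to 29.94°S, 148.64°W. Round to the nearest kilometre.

11300 km

Δλ = -148.64 − 150.21 = -298.85°; wrapped into (−180°, 180°]: 61.15°.
Δφ = -29.94 − 57.98 = -87.92°.
a = sin²(Δφ/2) + cos φ₁ · cos φ₂ · sin²(Δλ/2) = 0.600733.
c = 2·atan2(√a, √(1−a)) = 1.77365 rad → d = 6371·c ≈ 11299.93 km.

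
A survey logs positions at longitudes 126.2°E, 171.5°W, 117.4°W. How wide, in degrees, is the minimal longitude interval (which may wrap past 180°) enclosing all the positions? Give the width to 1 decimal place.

Sort the longitudes: -171.5°, -117.4°, +126.2°.
Eastward gaps between consecutive values (wrapping around): 54.1°, 243.6°, 62.3°.
Largest gap = 243.6° ⇒ minimal covering band is its complement: 360° − 243.6° = 116.4°.
Band runs from +126.2° eastward to -117.4°, crossing the antimeridian.

116.4°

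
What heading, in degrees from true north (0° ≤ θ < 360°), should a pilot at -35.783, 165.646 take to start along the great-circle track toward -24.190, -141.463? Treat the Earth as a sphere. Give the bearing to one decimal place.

90.8°

Δλ = -141.463 − 165.646 = -307.109°; wrapped into (−180°, 180°]: 52.891°.
θ = atan2( sin Δλ · cos φ₂ , cos φ₁ · sin φ₂ − sin φ₁ · cos φ₂ · cos Δλ )
  = atan2(0.72746, -0.01061) = 90.836° → normalised to [0°, 360°): 90.836°.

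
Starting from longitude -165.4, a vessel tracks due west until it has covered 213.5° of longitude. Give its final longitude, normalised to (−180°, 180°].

-18.9°

Start at -165.4°; shift −213.5° → -378.9°.
-378.9° lies outside (−180°, 180°]; add 360° → -18.9°.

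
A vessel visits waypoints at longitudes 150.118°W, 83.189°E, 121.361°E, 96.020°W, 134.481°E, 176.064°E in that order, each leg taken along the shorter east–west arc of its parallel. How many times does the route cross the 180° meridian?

3

Leg 1: -150.118° → +83.189°, shortest Δλ = -126.693° (west) — crosses 180°.
Leg 2: +83.189° → +121.361°, shortest Δλ = 38.172° (east) — does not cross 180°.
Leg 3: +121.361° → -96.020°, shortest Δλ = 142.619° (east) — crosses 180°.
Leg 4: -96.020° → +134.481°, shortest Δλ = -129.499° (west) — crosses 180°.
Leg 5: +134.481° → +176.064°, shortest Δλ = 41.583° (east) — does not cross 180°.
Total crossings: 3.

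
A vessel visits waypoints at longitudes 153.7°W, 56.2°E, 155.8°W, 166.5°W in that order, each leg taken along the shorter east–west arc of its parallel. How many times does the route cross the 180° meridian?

Leg 1: -153.7° → +56.2°, shortest Δλ = -150.1° (west) — crosses 180°.
Leg 2: +56.2° → -155.8°, shortest Δλ = 148.0° (east) — crosses 180°.
Leg 3: -155.8° → -166.5°, shortest Δλ = -10.7° (west) — does not cross 180°.
Total crossings: 2.

2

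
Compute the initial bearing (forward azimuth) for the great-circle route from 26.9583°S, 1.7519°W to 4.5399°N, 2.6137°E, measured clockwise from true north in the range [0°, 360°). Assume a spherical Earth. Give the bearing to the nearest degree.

8°

Δλ = 2.6137 − -1.7519 = 4.3656°.
θ = atan2( sin Δλ · cos φ₂ , cos φ₁ · sin φ₂ − sin φ₁ · cos φ₂ · cos Δλ )
  = atan2(0.07588, 0.52116) = 8.284° → normalised to [0°, 360°): 8.284°.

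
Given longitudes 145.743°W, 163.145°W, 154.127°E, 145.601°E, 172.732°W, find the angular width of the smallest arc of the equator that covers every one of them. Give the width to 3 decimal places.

68.656°

Sort the longitudes: -172.732°, -163.145°, -145.743°, +145.601°, +154.127°.
Eastward gaps between consecutive values (wrapping around): 9.587°, 17.402°, 291.344°, 8.526°, 33.141°.
Largest gap = 291.344° ⇒ minimal covering band is its complement: 360° − 291.344° = 68.656°.
Band runs from +145.601° eastward to -145.743°, crossing the antimeridian.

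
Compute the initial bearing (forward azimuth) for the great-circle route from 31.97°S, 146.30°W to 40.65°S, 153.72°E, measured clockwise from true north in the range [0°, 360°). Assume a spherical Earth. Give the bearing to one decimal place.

Δλ = 153.72 − -146.30 = 300.02°; wrapped into (−180°, 180°]: -59.98°.
θ = atan2( sin Δλ · cos φ₂ , cos φ₁ · sin φ₂ − sin φ₁ · cos φ₂ · cos Δλ )
  = atan2(-0.65692, -0.35165) = -118.160° → normalised to [0°, 360°): 241.840°.

241.8°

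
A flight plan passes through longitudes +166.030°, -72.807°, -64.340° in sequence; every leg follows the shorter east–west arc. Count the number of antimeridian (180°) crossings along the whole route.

Leg 1: +166.030° → -72.807°, shortest Δλ = 121.163° (east) — crosses 180°.
Leg 2: -72.807° → -64.340°, shortest Δλ = 8.467° (east) — does not cross 180°.
Total crossings: 1.

1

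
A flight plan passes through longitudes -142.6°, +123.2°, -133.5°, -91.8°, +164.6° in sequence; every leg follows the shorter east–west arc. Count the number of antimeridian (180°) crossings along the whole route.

Leg 1: -142.6° → +123.2°, shortest Δλ = -94.2° (west) — crosses 180°.
Leg 2: +123.2° → -133.5°, shortest Δλ = 103.3° (east) — crosses 180°.
Leg 3: -133.5° → -91.8°, shortest Δλ = 41.7° (east) — does not cross 180°.
Leg 4: -91.8° → +164.6°, shortest Δλ = -103.6° (west) — crosses 180°.
Total crossings: 3.

3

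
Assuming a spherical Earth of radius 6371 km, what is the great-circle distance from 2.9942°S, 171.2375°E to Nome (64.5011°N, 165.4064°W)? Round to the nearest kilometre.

Δλ = -165.4064 − 171.2375 = -336.6439°; wrapped into (−180°, 180°]: 23.3561°.
Δφ = 64.5011 − -2.9942 = 67.4953°.
a = sin²(Δφ/2) + cos φ₁ · cos φ₂ · sin²(Δλ/2) = 0.326234.
c = 2·atan2(√a, √(1−a)) = 1.21586 rad → d = 6371·c ≈ 7746.23 km.

7746 km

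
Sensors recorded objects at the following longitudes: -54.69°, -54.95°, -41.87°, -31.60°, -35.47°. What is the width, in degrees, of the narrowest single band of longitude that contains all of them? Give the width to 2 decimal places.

Sort the longitudes: -54.95°, -54.69°, -41.87°, -35.47°, -31.60°.
Eastward gaps between consecutive values (wrapping around): 0.26°, 12.82°, 6.40°, 3.87°, 336.65°.
Largest gap = 336.65° ⇒ minimal covering band is its complement: 360° − 336.65° = 23.35°.
Band runs from -54.95° eastward to -31.60°.

23.35°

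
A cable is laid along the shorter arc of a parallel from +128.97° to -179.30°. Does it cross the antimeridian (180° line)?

Yes

Naïve |-179.30 − 128.97| = 308.27° > 180°, so the shorter arc goes the other way round — across 180°.
Signed shortest Δλ = ((-179.30 − 128.97 + 180) mod 360) − 180 = 51.73°.
Going east by 51.73° from +128.97° passes through 180° before reaching -179.30°.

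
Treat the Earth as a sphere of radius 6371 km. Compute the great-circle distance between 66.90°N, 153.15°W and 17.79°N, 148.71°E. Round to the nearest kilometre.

Δλ = 148.71 − -153.15 = 301.86°; wrapped into (−180°, 180°]: -58.14°.
Δφ = 17.79 − 66.90 = -49.11°.
a = sin²(Δφ/2) + cos φ₁ · cos φ₂ · sin²(Δλ/2) = 0.260888.
c = 2·atan2(√a, √(1−a)) = 1.07217 rad → d = 6371·c ≈ 6830.77 km.

6831 km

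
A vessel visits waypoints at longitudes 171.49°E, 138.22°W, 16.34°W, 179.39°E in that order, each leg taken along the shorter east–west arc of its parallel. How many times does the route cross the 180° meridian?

2

Leg 1: +171.49° → -138.22°, shortest Δλ = 50.29° (east) — crosses 180°.
Leg 2: -138.22° → -16.34°, shortest Δλ = 121.88° (east) — does not cross 180°.
Leg 3: -16.34° → +179.39°, shortest Δλ = -164.27° (west) — crosses 180°.
Total crossings: 2.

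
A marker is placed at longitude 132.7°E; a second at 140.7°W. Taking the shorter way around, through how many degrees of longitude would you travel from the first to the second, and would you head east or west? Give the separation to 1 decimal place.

Raw difference: -140.7 − 132.7 = -273.4°.
Normalise into (−180°, 180°]: -273.4° + 360° = 86.6°.
Positive ⇒ the second point lies to the east; separation 86.6°.

86.6° east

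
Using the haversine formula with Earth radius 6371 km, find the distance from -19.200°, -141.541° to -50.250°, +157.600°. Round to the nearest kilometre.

Δλ = 157.600 − -141.541 = 299.141°; wrapped into (−180°, 180°]: -60.859°.
Δφ = -50.250 − -19.200 = -31.050°.
a = sin²(Δφ/2) + cos φ₁ · cos φ₂ · sin²(Δλ/2) = 0.226546.
c = 2·atan2(√a, √(1−a)) = 0.99213 rad → d = 6371·c ≈ 6320.86 km.

6321 km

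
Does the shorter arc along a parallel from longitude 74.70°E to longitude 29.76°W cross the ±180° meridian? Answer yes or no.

Signed shortest Δλ = ((-29.76 − 74.70 + 180) mod 360) − 180 = -104.46°.
Going west by 104.46° from +74.70° reaches -29.76° without touching 180°.

No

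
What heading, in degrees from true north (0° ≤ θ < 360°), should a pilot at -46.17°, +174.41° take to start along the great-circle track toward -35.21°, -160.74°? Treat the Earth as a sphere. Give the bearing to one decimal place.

Δλ = -160.74 − 174.41 = -335.15°; wrapped into (−180°, 180°]: 24.85°.
θ = atan2( sin Δλ · cos φ₂ , cos φ₁ · sin φ₂ − sin φ₁ · cos φ₂ · cos Δλ )
  = atan2(0.34336, 0.13555) = 68.457° → normalised to [0°, 360°): 68.457°.

68.5°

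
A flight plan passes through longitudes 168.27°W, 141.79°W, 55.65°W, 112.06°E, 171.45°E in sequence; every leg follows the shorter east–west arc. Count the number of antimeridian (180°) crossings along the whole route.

0

Leg 1: -168.27° → -141.79°, shortest Δλ = 26.48° (east) — does not cross 180°.
Leg 2: -141.79° → -55.65°, shortest Δλ = 86.14° (east) — does not cross 180°.
Leg 3: -55.65° → +112.06°, shortest Δλ = 167.71° (east) — does not cross 180°.
Leg 4: +112.06° → +171.45°, shortest Δλ = 59.39° (east) — does not cross 180°.
Total crossings: 0.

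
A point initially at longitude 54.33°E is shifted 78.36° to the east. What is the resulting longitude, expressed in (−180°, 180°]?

132.69°E

Start at +54.33°; shift +78.36° → +132.69°.
+132.69° already lies in (−180°, 180°].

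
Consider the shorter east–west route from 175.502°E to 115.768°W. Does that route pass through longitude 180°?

Yes

Naïve |-115.768 − 175.502| = 291.27° > 180°, so the shorter arc goes the other way round — across 180°.
Signed shortest Δλ = ((-115.768 − 175.502 + 180) mod 360) − 180 = 68.73°.
Going east by 68.73° from +175.502° passes through 180° before reaching -115.768°.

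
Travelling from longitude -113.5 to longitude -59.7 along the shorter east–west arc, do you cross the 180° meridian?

No

Signed shortest Δλ = ((-59.7 − -113.5 + 180) mod 360) − 180 = 53.8°.
Going east by 53.8° from -113.5° reaches -59.7° without touching 180°.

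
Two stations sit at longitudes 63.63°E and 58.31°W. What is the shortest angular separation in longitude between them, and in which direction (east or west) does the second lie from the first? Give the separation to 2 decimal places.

121.94° west

Raw difference: -58.31 − 63.63 = -121.94°.
Normalise into (−180°, 180°]: -121.94° stays -121.94°.
Negative ⇒ the second point lies to the west; separation 121.94°.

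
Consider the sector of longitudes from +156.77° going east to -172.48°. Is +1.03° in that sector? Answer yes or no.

Band width going east from +156.77° to -172.48°: ((-172.48 − 156.77) mod 360) = 30.75°.
Offset of +1.03° east of the west edge: ((1.03 − 156.77) mod 360) = 204.26°.
204.26° > 30.75° ⇒ outside.

No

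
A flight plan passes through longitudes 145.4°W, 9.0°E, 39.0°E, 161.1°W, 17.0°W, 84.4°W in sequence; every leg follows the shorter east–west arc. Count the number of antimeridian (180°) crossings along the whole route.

1

Leg 1: -145.4° → +9.0°, shortest Δλ = 154.4° (east) — does not cross 180°.
Leg 2: +9.0° → +39.0°, shortest Δλ = 30.0° (east) — does not cross 180°.
Leg 3: +39.0° → -161.1°, shortest Δλ = 159.9° (east) — crosses 180°.
Leg 4: -161.1° → -17.0°, shortest Δλ = 144.1° (east) — does not cross 180°.
Leg 5: -17.0° → -84.4°, shortest Δλ = -67.4° (west) — does not cross 180°.
Total crossings: 1.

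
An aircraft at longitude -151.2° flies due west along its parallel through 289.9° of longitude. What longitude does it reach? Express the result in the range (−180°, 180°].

-81.1°

Start at -151.2°; shift −289.9° → -441.1°.
-441.1° lies outside (−180°, 180°]; add 360° → -81.1°.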